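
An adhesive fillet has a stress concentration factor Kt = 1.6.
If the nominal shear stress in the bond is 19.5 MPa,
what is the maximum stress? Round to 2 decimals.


Max stress = 19.5 * 1.6 = 31.20 MPa

31.20


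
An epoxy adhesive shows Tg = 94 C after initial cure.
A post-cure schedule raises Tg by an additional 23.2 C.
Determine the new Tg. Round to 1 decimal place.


New Tg = 94 + 23.2
= 117.2 C

117.2


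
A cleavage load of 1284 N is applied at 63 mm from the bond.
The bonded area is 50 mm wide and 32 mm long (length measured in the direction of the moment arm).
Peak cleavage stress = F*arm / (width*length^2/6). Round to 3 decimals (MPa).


Moment = 1284 * 63 = 80892 N*mm
Section modulus = 50 * 1024 / 6 = 51200 / 6 mm^3
Stress = 80892 / (51200 / 6) = 485352 / 51200
= 9.480 MPa

9.480


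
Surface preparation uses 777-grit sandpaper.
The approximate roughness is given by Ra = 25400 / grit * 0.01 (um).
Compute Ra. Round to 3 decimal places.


Ra = 25400 / 777 * 0.01
= 254 / 777
= 0.327 um

0.327


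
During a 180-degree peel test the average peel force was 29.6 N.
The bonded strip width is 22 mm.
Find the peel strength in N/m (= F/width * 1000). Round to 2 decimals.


Peel strength = F/width * 1000
= 29.6 / 22 * 1000
= 1345.45 N/m

1345.45


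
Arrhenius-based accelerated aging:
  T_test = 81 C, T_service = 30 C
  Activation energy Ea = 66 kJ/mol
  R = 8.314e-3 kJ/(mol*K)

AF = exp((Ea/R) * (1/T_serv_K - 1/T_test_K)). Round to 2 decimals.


T_test_K = 354.15, T_serv_K = 303.15
AF = exp((66/8.314e-3) * (1/303.15 - 1/354.15))
= 43.42

43.42


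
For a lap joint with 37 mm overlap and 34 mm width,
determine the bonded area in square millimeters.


Area = 37 * 34 = 1258 mm^2

1258


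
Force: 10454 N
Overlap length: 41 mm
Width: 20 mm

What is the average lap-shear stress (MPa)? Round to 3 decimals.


Average shear stress = F / (overlap * width)
= 10454 / (41 * 20)
= 12.749 MPa

12.749


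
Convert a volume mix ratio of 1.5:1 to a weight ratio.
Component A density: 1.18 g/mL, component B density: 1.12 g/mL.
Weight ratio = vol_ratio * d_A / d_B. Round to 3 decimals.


= 1.5 * 1.18 / 1.12 = 1.580

1.580


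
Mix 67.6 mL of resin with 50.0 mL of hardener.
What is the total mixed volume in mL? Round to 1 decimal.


Total = 67.6 + 50.0 = 117.6 mL

117.6


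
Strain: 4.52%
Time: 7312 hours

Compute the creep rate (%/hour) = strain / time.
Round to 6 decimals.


Creep rate = 4.52 / 7312
= 0.000618 %/h

0.000618


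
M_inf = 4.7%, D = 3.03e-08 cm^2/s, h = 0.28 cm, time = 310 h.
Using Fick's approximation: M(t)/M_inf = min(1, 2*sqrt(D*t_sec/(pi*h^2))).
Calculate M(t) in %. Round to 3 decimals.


t = 1116000 s
ratio = min(1, 2*sqrt(3.03e-08*1116000/(pi*0.0784)))
= 0.741055
M(t) = 4.7 * 0.741055 = 3.483%

3.483


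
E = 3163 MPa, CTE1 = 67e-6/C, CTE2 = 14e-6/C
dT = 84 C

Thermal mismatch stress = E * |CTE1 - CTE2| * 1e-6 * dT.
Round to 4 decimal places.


= 3163 * 53e-6 * 84
= 14.0817 MPa

14.0817


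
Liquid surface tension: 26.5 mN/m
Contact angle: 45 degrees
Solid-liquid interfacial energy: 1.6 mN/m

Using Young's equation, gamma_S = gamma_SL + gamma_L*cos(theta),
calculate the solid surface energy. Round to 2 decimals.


gamma_S = 1.6 + 26.5 * cos(45)
= 20.34 mN/m

20.34


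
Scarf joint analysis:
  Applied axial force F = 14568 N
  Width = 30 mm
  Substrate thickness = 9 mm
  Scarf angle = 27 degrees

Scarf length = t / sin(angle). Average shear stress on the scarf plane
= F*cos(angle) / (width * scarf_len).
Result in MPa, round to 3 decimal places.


Scarf length = 9 / sin(27 deg) = 19.8242 mm
cos(27 deg) = 0.891007
Shear = 14568 * 0.891007 / (30 * 19.8242)
= 21.825 MPa

21.825


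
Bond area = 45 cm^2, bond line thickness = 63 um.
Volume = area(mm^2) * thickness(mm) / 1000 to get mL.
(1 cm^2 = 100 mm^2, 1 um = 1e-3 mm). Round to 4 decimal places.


area_mm2 = 45 * 100 = 4500
blt_mm = 63 * 1e-3 = 0.063
vol_mm3 = 4500 * 0.063 = 283.5
vol_mL = 283.5 / 1000 = 0.2835 mL

0.2835


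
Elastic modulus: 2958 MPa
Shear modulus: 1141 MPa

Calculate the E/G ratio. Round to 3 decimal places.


E / G = 2958 / 1141 = 2.592

2.592


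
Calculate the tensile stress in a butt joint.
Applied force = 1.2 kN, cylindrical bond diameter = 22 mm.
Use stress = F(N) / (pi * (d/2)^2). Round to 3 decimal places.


A = pi * 11.0^2 = 380.1327 mm^2
sigma = 1200.0 / 380.1327 = 3.157 MPa

3.157


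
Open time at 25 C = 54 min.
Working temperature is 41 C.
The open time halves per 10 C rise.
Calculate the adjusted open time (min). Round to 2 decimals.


factor = 2^((41 - 25) / 10) = 3.0314
ot = 54 / 3.0314 = 17.81 min

17.81


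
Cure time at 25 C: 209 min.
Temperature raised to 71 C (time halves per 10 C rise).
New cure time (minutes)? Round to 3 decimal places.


Acceleration factor = 2^(46/10) = 24.2515
New time = 209 / 24.2515 = 8.618 min

8.618


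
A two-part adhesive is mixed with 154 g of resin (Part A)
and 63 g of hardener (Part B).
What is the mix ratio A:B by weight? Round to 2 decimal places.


Mix ratio = mass_A / mass_B
= 154 / 63
= 2.44

2.44


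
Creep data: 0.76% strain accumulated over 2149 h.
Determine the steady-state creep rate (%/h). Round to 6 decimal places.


Rate = 0.76 / 2149 = 0.000354 %/h

0.000354


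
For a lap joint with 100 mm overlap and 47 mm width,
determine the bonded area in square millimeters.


Area = 100 * 47 = 4700 mm^2

4700


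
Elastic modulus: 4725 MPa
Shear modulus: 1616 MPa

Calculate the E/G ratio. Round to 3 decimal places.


E / G = 4725 / 1616 = 2.924

2.924


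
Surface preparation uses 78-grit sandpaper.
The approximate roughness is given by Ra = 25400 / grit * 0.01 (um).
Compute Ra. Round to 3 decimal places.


Ra = 25400 / 78 * 0.01
= 254 / 78
= 3.256 um

3.256


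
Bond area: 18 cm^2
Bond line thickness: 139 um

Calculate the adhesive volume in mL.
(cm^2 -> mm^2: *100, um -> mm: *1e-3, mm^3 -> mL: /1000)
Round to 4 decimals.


V = 18*100 * 139*1e-3 / 1000
= 0.2502 mL

0.2502


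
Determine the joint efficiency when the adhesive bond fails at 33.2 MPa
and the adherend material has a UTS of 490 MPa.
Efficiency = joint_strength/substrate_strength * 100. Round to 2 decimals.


Joint efficiency = 33.2 / 490 * 100
= 6.78%

6.78


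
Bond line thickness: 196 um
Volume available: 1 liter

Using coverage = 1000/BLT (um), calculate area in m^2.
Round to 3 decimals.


1 L = 1e6 mm^3, thickness = 196 um = 0.196 mm
Area = 1e6 / 0.196 mm^2 = (1e6 / 0.196) / 1e6 m^2 = 1000 / 196 m^2
= 5.102 m^2

5.102


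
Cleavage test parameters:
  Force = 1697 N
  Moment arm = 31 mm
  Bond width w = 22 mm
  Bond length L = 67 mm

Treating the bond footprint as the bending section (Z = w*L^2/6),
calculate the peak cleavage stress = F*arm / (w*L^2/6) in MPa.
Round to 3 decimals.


M = 1697 * 31 = 52607 N*mm
Z = 22 * 67^2 / 6 = 98758 / 6 mm^3
sigma = M / Z = 6 * 52607 / 98758 = 315642 / 98758
= 3.196 MPa

3.196


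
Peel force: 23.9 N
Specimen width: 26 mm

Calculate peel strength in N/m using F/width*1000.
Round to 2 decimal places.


Peel strength = 23.9 / 26 * 1000 = 919.23 N/m

919.23


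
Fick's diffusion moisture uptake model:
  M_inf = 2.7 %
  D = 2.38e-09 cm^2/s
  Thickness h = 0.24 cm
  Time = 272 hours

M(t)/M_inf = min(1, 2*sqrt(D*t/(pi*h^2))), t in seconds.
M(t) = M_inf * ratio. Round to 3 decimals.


t_sec = 272 * 3600 = 979200
ratio = 2*sqrt(2.38e-09*979200/(pi*0.24^2))
= min(1, 0.226970)
= 0.226970
M(t) = 2.7 * 0.226970 = 0.613 %

0.613


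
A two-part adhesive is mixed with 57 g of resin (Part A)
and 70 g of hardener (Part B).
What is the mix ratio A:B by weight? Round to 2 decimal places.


Mix ratio = mass_A / mass_B
= 57 / 70
= 0.81

0.81


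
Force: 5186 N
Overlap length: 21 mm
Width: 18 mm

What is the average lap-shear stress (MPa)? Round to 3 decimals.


Average shear stress = F / (overlap * width)
= 5186 / (21 * 18)
= 13.720 MPa

13.720


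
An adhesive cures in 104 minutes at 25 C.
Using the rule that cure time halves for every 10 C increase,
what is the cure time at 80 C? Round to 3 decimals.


Factor = 2^((80 - 25) / 10) = 45.2548
Cure time = 104 / 45.2548
= 2.298 minutes

2.298


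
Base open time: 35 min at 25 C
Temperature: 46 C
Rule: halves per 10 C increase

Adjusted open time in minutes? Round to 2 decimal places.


Acceleration = 2^((46-25)/10) = 4.2871
Open time = 35 / 4.2871 = 8.16 min

8.16


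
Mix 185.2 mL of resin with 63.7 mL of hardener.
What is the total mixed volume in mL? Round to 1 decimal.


Total = 185.2 + 63.7 = 248.9 mL

248.9


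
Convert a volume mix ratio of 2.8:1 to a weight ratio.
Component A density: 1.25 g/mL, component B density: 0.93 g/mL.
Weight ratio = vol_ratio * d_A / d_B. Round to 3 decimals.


= 2.8 * 1.25 / 0.93 = 3.763

3.763


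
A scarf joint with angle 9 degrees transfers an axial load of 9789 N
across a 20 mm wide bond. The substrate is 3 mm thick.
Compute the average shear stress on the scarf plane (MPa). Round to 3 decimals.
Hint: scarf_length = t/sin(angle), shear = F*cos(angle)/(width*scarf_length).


scarf_length = 3 / sin(9 deg) = 19.1774 mm
cos(9 deg) = 0.987688
shear stress = 9789 * 0.987688 / (20 * 19.1774)
= 25.208 MPa

25.208


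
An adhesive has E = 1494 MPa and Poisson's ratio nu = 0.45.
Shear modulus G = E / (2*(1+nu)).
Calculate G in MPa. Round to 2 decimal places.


G = 1494 / (2*(1+0.45))
= 1494 / 2.90
= 515.17 MPa

515.17


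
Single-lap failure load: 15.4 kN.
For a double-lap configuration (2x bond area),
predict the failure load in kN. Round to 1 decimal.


Failure load = 15.4 * 2 = 30.8 kN

30.8


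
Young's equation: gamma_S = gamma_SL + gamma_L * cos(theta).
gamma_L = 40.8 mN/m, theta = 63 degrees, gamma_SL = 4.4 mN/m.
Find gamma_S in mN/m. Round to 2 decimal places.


cos(63 deg) = 0.453990
gamma_S = 4.4 + 40.8 * 0.453990
= 22.92 mN/m

22.92


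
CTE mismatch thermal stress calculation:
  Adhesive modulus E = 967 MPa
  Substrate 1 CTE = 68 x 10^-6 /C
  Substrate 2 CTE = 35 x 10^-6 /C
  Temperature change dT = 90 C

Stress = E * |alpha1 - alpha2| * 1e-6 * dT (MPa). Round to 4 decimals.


delta_alpha = |68 - 35| = 33 x 10^-6/C
Stress = 967 * 33e-6 * 90
= 2.8720 MPa

2.8720


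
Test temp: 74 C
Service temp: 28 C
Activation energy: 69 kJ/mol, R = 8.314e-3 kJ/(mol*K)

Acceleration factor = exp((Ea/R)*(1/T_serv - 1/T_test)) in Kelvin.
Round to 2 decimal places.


AF = exp((69/0.008314)*(1/301.15 - 1/347.15))
= 38.54

38.54


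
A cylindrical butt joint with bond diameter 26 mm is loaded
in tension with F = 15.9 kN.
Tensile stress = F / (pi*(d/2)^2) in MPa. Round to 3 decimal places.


Area = pi * (26/2)^2 = 530.9292 mm^2
Stress = 15.9*1000 / 530.9292
= 29.947 MPa

29.947


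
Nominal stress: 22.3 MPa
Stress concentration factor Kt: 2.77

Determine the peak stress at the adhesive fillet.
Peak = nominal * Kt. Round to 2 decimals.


Peak stress = 22.3 * 2.77
= 61.77 MPa

61.77


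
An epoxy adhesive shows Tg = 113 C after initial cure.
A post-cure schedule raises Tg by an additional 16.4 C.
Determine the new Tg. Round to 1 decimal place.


New Tg = 113 + 16.4
= 129.4 C

129.4


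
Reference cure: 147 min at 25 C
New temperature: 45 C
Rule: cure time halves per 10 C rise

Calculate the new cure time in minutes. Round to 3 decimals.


factor = 2^((45-25)/10) = 4.0000
t_new = 147 / 4.0000 = 36.750 min

36.750


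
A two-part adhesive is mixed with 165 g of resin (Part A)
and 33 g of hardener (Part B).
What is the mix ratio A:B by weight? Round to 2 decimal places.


Mix ratio = mass_A / mass_B
= 165 / 33
= 5.00

5.00


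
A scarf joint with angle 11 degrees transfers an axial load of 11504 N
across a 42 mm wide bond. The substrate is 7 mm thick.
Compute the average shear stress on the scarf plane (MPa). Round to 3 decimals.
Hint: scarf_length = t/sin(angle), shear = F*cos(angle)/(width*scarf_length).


scarf_length = 7 / sin(11 deg) = 36.6859 mm
cos(11 deg) = 0.981627
shear stress = 11504 * 0.981627 / (42 * 36.6859)
= 7.329 MPa

7.329


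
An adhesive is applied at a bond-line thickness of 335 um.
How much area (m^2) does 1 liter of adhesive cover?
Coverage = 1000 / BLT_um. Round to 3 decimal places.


Coverage = 1000 / 335 = 2.985 m^2

2.985


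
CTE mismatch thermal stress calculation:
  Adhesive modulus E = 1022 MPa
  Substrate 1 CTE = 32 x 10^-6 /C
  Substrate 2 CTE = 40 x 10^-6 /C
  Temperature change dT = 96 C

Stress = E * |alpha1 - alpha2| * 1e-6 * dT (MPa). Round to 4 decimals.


delta_alpha = |32 - 40| = 8 x 10^-6/C
Stress = 1022 * 8e-6 * 96
= 0.7849 MPa

0.7849


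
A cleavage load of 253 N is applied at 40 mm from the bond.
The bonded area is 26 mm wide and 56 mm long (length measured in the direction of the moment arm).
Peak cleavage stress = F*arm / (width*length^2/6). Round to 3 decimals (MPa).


Moment = 253 * 40 = 10120 N*mm
Section modulus = 26 * 3136 / 6 = 81536 / 6 mm^3
Stress = 10120 / (81536 / 6) = 60720 / 81536
= 0.745 MPa

0.745


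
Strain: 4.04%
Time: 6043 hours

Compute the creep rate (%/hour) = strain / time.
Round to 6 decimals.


Creep rate = 4.04 / 6043
= 0.000669 %/h

0.000669


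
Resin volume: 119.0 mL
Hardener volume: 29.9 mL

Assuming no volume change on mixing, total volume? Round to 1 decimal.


V_total = 119.0 + 29.9 = 148.9 mL

148.9


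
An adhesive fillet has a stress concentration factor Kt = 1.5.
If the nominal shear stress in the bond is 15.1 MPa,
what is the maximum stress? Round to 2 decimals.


Max stress = 15.1 * 1.5 = 22.65 MPa

22.65


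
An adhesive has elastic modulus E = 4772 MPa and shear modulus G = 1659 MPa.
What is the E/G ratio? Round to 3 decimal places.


E/G = 4772 / 1659 = 2.876

2.876


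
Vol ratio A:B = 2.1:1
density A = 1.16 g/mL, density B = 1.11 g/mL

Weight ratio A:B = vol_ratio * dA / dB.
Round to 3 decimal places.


Weight ratio = 2.1 * 1.16 / 1.11
= 2.195

2.195


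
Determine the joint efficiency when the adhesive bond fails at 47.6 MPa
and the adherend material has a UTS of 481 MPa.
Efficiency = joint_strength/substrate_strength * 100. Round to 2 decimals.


Joint efficiency = 47.6 / 481 * 100
= 9.90%

9.90


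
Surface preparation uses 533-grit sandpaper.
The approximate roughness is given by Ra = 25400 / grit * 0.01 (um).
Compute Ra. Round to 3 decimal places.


Ra = 25400 / 533 * 0.01
= 254 / 533
= 0.477 um

0.477


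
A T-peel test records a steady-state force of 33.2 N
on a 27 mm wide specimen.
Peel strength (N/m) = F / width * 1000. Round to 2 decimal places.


Peel strength = 33.2 / 27 * 1000
= 1229.63 N/m

1229.63


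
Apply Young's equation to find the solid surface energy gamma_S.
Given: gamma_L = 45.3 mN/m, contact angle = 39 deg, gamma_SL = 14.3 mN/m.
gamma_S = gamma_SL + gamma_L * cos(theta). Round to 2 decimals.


theta_rad = 39 * pi/180 = 0.680678
gamma_S = 14.3 + 45.3 * cos(0.680678)
= 49.50 mN/m

49.50


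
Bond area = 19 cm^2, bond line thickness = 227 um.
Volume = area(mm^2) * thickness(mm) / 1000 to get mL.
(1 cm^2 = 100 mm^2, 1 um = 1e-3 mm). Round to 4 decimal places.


area_mm2 = 19 * 100 = 1900
blt_mm = 227 * 1e-3 = 0.227
vol_mm3 = 1900 * 0.227 = 431.3
vol_mL = 431.3 / 1000 = 0.4313 mL

0.4313


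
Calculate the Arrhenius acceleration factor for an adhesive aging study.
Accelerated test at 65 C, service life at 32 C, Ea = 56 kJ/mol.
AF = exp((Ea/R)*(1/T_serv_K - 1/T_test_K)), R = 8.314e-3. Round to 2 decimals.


T_test = 338.15 K, T_serv = 305.15 K
Ea/R = 56 / 0.008314 = 6735.63
AF = exp(6735.63 * (1/305.15 - 1/338.15))
= 8.62

8.62


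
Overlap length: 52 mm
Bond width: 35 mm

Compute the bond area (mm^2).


Bond area = 52 * 35 = 1820 mm^2

1820


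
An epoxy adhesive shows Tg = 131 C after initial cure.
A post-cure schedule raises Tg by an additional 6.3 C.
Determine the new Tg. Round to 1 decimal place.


New Tg = 131 + 6.3
= 137.3 C

137.3


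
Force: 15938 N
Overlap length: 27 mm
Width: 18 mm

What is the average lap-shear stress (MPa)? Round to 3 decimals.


Average shear stress = F / (overlap * width)
= 15938 / (27 * 18)
= 32.794 MPa

32.794


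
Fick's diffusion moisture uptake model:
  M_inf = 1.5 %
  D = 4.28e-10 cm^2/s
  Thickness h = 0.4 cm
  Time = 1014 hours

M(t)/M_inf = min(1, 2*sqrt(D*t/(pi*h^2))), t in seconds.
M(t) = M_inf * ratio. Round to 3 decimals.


t_sec = 1014 * 3600 = 3650400
ratio = 2*sqrt(4.28e-10*3650400/(pi*0.4^2))
= min(1, 0.111503)
= 0.111503
M(t) = 1.5 * 0.111503 = 0.167 %

0.167


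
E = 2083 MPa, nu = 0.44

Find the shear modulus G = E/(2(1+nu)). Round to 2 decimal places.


G = 2083 / (2 * 1.44)
= 723.26 MPa

723.26


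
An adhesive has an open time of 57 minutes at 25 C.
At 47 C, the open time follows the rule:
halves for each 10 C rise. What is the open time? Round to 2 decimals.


Factor = 2^((47-25)/10) = 4.5948
Open time = 57 / 4.5948 = 12.41 min

12.41


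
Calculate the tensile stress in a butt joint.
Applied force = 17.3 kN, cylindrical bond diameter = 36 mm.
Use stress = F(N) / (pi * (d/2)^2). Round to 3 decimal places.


A = pi * 18.0^2 = 1017.8760 mm^2
sigma = 17300.0 / 1017.8760 = 16.996 MPa

16.996


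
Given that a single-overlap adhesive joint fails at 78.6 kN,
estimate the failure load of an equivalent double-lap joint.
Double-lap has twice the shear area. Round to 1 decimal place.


Double-lap factor = 2
Expected load = 78.6 * 2 = 157.2 kN

157.2


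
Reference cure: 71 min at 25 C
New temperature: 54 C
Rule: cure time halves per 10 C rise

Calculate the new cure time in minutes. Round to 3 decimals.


factor = 2^((54-25)/10) = 7.4643
t_new = 71 / 7.4643 = 9.512 min

9.512


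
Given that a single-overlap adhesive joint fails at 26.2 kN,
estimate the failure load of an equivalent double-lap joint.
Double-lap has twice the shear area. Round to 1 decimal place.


Double-lap factor = 2
Expected load = 26.2 * 2 = 52.4 kN

52.4


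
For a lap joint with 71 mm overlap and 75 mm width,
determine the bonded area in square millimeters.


Area = 71 * 75 = 5325 mm^2

5325


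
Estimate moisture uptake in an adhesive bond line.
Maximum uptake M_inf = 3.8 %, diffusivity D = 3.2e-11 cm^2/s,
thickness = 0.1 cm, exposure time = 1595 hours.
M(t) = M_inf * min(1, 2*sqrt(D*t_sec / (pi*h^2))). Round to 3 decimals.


Convert time: 1595 h = 5742000 s
ratio = min(1, 2*sqrt(3.2e-11*5742000/(pi*0.1^2)))
= 0.152954
M(t) = 3.8 * 0.152954 = 0.581%

0.581


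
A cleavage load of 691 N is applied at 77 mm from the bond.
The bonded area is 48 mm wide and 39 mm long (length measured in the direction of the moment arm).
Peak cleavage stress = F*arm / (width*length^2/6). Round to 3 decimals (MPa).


Moment = 691 * 77 = 53207 N*mm
Section modulus = 48 * 1521 / 6 = 73008 / 6 mm^3
Stress = 53207 / (73008 / 6) = 319242 / 73008
= 4.373 MPa

4.373


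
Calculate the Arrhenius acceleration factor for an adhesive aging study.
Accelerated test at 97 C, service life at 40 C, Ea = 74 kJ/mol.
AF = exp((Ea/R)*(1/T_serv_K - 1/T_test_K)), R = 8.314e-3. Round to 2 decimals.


T_test = 370.15 K, T_serv = 313.15 K
Ea/R = 74 / 0.008314 = 8900.65
AF = exp(8900.65 * (1/313.15 - 1/370.15))
= 79.59

79.59


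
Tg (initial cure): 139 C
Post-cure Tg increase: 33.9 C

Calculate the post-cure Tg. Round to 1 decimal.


Post-cure Tg = 139 + 33.9 = 172.9 C

172.9


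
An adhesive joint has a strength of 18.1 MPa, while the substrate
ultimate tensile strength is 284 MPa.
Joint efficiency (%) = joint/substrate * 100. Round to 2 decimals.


Efficiency = 18.1 / 284 * 100
= 6.37%

6.37


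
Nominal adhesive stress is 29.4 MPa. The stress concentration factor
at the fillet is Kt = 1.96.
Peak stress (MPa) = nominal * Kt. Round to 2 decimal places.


Peak = 29.4 * 1.96 = 57.62 MPa

57.62


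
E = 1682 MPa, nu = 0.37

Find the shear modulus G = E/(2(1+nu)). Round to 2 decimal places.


G = 1682 / (2 * 1.37)
= 613.87 MPa

613.87


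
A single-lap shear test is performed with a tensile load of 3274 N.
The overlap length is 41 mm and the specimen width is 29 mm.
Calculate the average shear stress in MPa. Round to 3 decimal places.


Shear stress = F / (overlap * width)
= 3274 / (41 * 29)
= 3274 / 1189
= 2.754 MPa

2.754


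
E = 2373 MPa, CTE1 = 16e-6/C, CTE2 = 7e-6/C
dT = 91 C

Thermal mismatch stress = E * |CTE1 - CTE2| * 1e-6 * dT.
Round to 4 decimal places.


= 2373 * 9e-6 * 91
= 1.9435 MPa

1.9435


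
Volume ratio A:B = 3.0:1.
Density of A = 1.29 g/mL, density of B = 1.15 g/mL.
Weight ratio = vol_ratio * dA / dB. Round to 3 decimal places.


Wt ratio = 3.0 * 1.29 / 1.15
= 3.365

3.365


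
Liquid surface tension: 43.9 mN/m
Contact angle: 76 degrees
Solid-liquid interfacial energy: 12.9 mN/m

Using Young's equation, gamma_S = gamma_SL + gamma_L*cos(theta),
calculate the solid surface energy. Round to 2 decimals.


gamma_S = 12.9 + 43.9 * cos(76)
= 23.52 mN/m

23.52


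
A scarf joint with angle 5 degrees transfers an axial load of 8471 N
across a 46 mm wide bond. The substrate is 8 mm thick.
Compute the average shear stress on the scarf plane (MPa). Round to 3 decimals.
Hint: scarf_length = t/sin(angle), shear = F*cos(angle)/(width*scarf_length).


scarf_length = 8 / sin(5 deg) = 91.7897 mm
cos(5 deg) = 0.996195
shear stress = 8471 * 0.996195 / (46 * 91.7897)
= 1.999 MPa

1.999


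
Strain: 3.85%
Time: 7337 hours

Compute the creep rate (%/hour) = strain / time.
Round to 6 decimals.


Creep rate = 3.85 / 7337
= 0.000525 %/h

0.000525


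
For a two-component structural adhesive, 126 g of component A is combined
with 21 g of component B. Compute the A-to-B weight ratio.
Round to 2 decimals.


Weight ratio A:B = 126 / 21
= 6.00

6.00


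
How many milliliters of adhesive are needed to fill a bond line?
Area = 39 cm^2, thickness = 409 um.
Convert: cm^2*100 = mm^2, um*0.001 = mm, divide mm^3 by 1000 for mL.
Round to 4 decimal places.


= (39 * 100) * (409 * 0.001) / 1000
= 1.5951 mL

1.5951


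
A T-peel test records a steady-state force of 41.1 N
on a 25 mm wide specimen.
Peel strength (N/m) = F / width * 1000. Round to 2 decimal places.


Peel strength = 41.1 / 25 * 1000
= 1644.00 N/m

1644.00


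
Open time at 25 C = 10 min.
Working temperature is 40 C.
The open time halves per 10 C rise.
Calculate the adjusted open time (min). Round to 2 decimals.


factor = 2^((40 - 25) / 10) = 2.8284
ot = 10 / 2.8284 = 3.54 min

3.54


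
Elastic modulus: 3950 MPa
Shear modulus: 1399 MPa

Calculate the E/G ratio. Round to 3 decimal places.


E / G = 3950 / 1399 = 2.823

2.823


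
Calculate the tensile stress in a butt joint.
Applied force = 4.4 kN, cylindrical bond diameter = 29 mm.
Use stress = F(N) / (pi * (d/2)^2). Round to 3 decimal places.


A = pi * 14.5^2 = 660.5199 mm^2
sigma = 4400.0 / 660.5199 = 6.661 MPa

6.661


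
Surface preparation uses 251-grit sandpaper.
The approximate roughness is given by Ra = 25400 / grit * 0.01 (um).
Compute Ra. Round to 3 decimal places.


Ra = 25400 / 251 * 0.01
= 254 / 251
= 1.012 um

1.012


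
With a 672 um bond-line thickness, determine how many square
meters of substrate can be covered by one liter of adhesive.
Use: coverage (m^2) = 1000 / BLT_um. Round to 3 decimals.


Coverage = 1000 / 672 = 1.488 m^2

1.488


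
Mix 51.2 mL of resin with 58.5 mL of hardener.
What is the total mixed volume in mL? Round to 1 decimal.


Total = 51.2 + 58.5 = 109.7 mL

109.7


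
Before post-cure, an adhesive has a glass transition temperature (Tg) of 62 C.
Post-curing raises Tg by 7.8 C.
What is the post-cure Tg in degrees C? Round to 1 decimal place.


Tg_post = Tg_base + delta_Tg
= 62 + 7.8
= 69.8 C

69.8


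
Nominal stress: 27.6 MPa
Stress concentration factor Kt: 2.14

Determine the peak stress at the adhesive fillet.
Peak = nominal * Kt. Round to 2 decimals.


Peak stress = 27.6 * 2.14
= 59.06 MPa

59.06


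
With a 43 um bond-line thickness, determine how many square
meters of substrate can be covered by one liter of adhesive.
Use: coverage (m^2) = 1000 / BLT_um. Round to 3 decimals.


Coverage = 1000 / 43 = 23.256 m^2

23.256


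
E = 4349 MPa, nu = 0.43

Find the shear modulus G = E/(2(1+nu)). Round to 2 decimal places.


G = 4349 / (2 * 1.43)
= 1520.63 MPa

1520.63


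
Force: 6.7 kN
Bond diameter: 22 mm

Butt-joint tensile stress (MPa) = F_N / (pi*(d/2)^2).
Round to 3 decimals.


F_N = 6.7 * 1000 = 6700.0 N
A = pi*(11.0)^2 = 380.1327 mm^2
stress = 6700.0 / 380.1327 = 17.625 MPa

17.625


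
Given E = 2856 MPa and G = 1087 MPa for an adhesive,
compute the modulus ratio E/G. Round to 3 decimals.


E/G ratio = 2856 / 1087 = 2.627

2.627


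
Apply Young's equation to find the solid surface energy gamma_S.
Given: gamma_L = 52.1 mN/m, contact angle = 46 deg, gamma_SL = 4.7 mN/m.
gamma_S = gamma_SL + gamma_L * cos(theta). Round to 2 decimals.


theta_rad = 46 * pi/180 = 0.802851
gamma_S = 4.7 + 52.1 * cos(0.802851)
= 40.89 mN/m

40.89


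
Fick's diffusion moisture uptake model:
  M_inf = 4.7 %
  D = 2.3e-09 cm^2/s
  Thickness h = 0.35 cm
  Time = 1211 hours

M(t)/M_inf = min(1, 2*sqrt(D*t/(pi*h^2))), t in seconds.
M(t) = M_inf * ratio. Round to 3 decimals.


t_sec = 1211 * 3600 = 4359600
ratio = 2*sqrt(2.3e-09*4359600/(pi*0.35^2))
= min(1, 0.322830)
= 0.322830
M(t) = 4.7 * 0.322830 = 1.517 %

1.517


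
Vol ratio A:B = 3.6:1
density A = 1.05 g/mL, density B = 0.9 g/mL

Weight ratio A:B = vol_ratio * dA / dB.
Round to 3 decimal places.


Weight ratio = 3.6 * 1.05 / 0.9
= 4.200

4.200


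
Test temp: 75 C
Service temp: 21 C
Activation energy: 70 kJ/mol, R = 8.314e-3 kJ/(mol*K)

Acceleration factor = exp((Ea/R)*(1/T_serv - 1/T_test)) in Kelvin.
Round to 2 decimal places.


AF = exp((70/0.008314)*(1/294.15 - 1/348.15))
= 84.74

84.74


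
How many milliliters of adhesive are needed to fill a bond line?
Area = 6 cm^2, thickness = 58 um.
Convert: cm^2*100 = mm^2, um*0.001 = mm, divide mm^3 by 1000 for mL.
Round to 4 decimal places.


= (6 * 100) * (58 * 0.001) / 1000
= 0.0348 mL

0.0348


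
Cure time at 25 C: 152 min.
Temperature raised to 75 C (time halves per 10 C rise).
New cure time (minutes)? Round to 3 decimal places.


Acceleration factor = 2^(50/10) = 32.0000
New time = 152 / 32.0000 = 4.750 min

4.750


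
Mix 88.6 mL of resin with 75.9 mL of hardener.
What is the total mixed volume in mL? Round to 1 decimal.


Total = 88.6 + 75.9 = 164.5 mL

164.5


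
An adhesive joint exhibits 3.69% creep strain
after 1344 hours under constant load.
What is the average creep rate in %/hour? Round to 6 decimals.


Creep rate = strain / time
= 3.69 / 1344
= 0.002746 %/h

0.002746


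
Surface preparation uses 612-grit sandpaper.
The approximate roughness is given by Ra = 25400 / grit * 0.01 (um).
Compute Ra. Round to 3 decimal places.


Ra = 25400 / 612 * 0.01
= 254 / 612
= 0.415 um

0.415


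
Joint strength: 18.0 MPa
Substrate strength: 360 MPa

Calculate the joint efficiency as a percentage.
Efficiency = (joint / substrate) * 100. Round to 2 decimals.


Efficiency = (18.0 / 360) * 100 = 5.00%

5.00


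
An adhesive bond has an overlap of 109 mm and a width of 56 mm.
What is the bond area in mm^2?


Bond area = overlap * width
= 109 * 56
= 6104 mm^2

6104


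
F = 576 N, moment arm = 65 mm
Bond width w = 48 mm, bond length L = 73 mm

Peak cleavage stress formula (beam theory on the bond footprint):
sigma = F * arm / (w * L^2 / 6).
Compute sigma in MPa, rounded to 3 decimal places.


sigma = (576 * 65) / (48 * 5329 / 6)
= 37440 * 6 / 255792
= 224640 / 255792
= 0.878 MPa

0.878


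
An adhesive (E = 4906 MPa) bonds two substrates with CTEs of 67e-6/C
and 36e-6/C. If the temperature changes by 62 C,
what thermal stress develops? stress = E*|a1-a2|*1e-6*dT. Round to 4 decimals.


Stress = 4906 * |67 - 36| * 1e-6 * 62
= 9.4293 MPa

9.4293


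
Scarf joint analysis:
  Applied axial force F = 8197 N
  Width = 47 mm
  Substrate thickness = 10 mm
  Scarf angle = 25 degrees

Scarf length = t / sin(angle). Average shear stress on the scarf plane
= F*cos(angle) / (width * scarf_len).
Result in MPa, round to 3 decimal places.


Scarf length = 10 / sin(25 deg) = 23.6620 mm
cos(25 deg) = 0.906308
Shear = 8197 * 0.906308 / (47 * 23.6620)
= 6.680 MPa

6.680


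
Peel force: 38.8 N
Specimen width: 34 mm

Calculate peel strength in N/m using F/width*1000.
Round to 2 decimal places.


Peel strength = 38.8 / 34 * 1000 = 1141.18 N/m

1141.18


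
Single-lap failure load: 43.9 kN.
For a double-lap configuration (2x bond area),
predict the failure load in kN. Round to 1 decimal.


Failure load = 43.9 * 2 = 87.8 kN

87.8


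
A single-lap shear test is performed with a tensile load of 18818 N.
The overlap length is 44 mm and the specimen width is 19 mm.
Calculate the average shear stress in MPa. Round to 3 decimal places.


Shear stress = F / (overlap * width)
= 18818 / (44 * 19)
= 18818 / 836
= 22.510 MPa

22.510


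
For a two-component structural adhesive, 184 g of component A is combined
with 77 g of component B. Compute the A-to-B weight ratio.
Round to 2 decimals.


Weight ratio A:B = 184 / 77
= 2.39

2.39


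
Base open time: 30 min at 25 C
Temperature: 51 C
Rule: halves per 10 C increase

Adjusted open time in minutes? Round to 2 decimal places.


Acceleration = 2^((51-25)/10) = 6.0629
Open time = 30 / 6.0629 = 4.95 min

4.95


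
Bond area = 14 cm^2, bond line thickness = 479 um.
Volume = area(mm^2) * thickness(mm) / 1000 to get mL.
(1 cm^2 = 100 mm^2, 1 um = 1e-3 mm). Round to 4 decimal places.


area_mm2 = 14 * 100 = 1400
blt_mm = 479 * 1e-3 = 0.479
vol_mm3 = 1400 * 0.479 = 670.6
vol_mL = 670.6 / 1000 = 0.6706 mL

0.6706


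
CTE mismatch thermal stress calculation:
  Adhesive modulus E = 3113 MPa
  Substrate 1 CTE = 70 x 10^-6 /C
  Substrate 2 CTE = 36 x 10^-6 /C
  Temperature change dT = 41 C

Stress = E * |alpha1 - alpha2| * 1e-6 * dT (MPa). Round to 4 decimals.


delta_alpha = |70 - 36| = 34 x 10^-6/C
Stress = 3113 * 34e-6 * 41
= 4.3395 MPa

4.3395


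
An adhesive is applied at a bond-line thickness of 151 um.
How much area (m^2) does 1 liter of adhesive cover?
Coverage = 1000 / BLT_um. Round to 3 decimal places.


Coverage = 1000 / 151 = 6.623 m^2

6.623


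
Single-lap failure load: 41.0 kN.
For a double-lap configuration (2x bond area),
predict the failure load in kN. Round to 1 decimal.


Failure load = 41.0 * 2 = 82.0 kN

82.0


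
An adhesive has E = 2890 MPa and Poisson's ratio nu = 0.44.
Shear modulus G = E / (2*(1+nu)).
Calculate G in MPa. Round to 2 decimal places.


G = 2890 / (2*(1+0.44))
= 2890 / 2.88
= 1003.47 MPa

1003.47


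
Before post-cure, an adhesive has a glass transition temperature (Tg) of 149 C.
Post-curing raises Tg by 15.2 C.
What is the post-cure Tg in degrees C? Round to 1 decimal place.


Tg_post = Tg_base + delta_Tg
= 149 + 15.2
= 164.2 C

164.2


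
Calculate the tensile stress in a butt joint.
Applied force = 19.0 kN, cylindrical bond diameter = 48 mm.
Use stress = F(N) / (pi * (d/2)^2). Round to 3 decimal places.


A = pi * 24.0^2 = 1809.5574 mm^2
sigma = 19000.0 / 1809.5574 = 10.500 MPa

10.500


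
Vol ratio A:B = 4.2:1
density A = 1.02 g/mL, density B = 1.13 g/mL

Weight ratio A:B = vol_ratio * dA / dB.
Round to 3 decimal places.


Weight ratio = 4.2 * 1.02 / 1.13
= 3.791

3.791


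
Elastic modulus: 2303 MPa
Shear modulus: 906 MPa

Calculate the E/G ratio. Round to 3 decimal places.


E / G = 2303 / 906 = 2.542

2.542


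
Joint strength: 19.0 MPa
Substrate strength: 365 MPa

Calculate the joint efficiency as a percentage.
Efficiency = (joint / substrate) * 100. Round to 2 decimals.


Efficiency = (19.0 / 365) * 100 = 5.21%

5.21


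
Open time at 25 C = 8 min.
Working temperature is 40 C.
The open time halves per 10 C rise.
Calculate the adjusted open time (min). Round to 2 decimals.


factor = 2^((40 - 25) / 10) = 2.8284
ot = 8 / 2.8284 = 2.83 min

2.83


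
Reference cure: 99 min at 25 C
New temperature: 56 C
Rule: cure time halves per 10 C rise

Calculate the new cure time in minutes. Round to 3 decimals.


factor = 2^((56-25)/10) = 8.5742
t_new = 99 / 8.5742 = 11.546 min

11.546


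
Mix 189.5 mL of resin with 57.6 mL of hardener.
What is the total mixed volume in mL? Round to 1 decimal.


Total = 189.5 + 57.6 = 247.1 mL

247.1


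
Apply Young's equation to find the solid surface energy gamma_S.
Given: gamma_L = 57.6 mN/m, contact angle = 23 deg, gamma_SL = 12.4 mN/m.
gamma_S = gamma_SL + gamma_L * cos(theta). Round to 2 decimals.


theta_rad = 23 * pi/180 = 0.401426
gamma_S = 12.4 + 57.6 * cos(0.401426)
= 65.42 mN/m

65.42


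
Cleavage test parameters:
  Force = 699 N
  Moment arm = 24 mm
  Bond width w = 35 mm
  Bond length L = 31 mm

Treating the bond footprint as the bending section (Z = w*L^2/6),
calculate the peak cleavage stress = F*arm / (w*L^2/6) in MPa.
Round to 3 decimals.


M = 699 * 24 = 16776 N*mm
Z = 35 * 31^2 / 6 = 33635 / 6 mm^3
sigma = M / Z = 6 * 16776 / 33635 = 100656 / 33635
= 2.993 MPa

2.993


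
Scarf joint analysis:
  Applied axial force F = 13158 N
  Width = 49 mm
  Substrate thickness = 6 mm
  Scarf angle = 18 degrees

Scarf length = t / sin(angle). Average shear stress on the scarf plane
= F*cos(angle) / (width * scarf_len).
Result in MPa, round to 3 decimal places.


Scarf length = 6 / sin(18 deg) = 19.4164 mm
cos(18 deg) = 0.951057
Shear = 13158 * 0.951057 / (49 * 19.4164)
= 13.153 MPa

13.153


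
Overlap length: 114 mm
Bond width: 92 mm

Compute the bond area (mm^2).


Bond area = 114 * 92 = 10488 mm^2

10488


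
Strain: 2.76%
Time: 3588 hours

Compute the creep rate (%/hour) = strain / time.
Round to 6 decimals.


Creep rate = 2.76 / 3588
= 0.000769 %/h

0.000769


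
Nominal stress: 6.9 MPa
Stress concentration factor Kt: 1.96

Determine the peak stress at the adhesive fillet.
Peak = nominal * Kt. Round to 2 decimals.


Peak stress = 6.9 * 1.96
= 13.52 MPa

13.52


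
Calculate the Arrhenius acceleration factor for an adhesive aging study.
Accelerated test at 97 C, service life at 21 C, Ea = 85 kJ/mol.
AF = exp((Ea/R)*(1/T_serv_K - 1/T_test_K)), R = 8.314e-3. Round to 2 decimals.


T_test = 370.15 K, T_serv = 294.15 K
Ea/R = 85 / 0.008314 = 10223.72
AF = exp(10223.72 * (1/294.15 - 1/370.15))
= 1256.83

1256.83


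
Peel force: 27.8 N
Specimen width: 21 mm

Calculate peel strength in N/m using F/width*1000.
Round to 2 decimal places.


Peel strength = 27.8 / 21 * 1000 = 1323.81 N/m

1323.81


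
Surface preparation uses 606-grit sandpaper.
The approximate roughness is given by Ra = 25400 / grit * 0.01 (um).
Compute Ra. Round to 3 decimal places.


Ra = 25400 / 606 * 0.01
= 254 / 606
= 0.419 um

0.419


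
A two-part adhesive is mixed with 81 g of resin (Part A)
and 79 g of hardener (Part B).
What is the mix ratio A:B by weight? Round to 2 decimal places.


Mix ratio = mass_A / mass_B
= 81 / 79
= 1.03

1.03


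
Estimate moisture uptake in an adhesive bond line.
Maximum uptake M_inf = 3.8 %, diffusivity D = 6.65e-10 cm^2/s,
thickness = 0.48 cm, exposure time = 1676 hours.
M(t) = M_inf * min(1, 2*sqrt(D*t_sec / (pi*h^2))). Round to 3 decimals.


Convert time: 1676 h = 6033600 s
ratio = min(1, 2*sqrt(6.65e-10*6033600/(pi*0.48^2)))
= 0.148906
M(t) = 3.8 * 0.148906 = 0.566%

0.566


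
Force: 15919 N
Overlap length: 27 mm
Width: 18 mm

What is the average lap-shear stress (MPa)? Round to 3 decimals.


Average shear stress = F / (overlap * width)
= 15919 / (27 * 18)
= 32.755 MPa

32.755


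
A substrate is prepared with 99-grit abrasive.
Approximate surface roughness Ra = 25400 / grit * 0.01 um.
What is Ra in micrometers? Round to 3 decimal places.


Ra = 25400 / 99 * 0.01 = 2.566 um

2.566


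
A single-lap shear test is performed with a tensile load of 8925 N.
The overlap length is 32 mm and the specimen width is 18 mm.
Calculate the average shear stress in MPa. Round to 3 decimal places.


Shear stress = F / (overlap * width)
= 8925 / (32 * 18)
= 8925 / 576
= 15.495 MPa

15.495


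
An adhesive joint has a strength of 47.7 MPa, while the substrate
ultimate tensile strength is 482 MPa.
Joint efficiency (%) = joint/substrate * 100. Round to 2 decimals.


Efficiency = 47.7 / 482 * 100
= 9.90%

9.90


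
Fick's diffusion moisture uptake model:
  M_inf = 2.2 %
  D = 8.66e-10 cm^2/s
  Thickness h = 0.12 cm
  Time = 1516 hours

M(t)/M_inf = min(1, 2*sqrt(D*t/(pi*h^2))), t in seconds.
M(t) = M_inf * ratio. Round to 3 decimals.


t_sec = 1516 * 3600 = 5457600
ratio = 2*sqrt(8.66e-10*5457600/(pi*0.12^2))
= min(1, 0.646448)
= 0.646448
M(t) = 2.2 * 0.646448 = 1.422 %

1.422


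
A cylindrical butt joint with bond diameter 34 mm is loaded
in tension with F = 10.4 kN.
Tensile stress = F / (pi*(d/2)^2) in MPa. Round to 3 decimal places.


Area = pi * (34/2)^2 = 907.9203 mm^2
Stress = 10.4*1000 / 907.9203
= 11.455 MPa

11.455


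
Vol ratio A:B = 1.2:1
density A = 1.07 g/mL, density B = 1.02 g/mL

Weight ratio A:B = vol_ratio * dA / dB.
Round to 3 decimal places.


Weight ratio = 1.2 * 1.07 / 1.02
= 1.259

1.259


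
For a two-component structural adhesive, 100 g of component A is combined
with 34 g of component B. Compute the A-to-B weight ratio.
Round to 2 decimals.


Weight ratio A:B = 100 / 34
= 2.94

2.94


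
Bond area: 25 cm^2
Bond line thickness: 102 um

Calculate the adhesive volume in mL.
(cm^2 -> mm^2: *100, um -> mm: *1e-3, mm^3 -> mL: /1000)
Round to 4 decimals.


V = 25*100 * 102*1e-3 / 1000
= 0.2550 mL

0.2550


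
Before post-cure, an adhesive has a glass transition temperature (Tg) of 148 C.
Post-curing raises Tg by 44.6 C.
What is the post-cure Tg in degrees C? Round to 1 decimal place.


Tg_post = Tg_base + delta_Tg
= 148 + 44.6
= 192.6 C

192.6


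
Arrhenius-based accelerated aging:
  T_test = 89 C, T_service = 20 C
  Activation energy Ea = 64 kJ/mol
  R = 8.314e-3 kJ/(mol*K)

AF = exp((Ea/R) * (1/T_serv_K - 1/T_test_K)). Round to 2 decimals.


T_test_K = 362.15, T_serv_K = 293.15
AF = exp((64/8.314e-3) * (1/293.15 - 1/362.15))
= 148.88

148.88


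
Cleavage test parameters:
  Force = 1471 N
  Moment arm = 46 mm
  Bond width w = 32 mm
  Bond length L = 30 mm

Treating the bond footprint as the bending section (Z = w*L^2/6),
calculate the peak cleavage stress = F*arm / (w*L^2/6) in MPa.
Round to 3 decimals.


M = 1471 * 46 = 67666 N*mm
Z = 32 * 30^2 / 6 = 28800 / 6 mm^3
sigma = M / Z = 6 * 67666 / 28800 = 405996 / 28800
= 14.097 MPa

14.097


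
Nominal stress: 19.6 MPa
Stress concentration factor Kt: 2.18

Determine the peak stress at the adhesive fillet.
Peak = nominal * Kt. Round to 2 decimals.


Peak stress = 19.6 * 2.18
= 42.73 MPa

42.73


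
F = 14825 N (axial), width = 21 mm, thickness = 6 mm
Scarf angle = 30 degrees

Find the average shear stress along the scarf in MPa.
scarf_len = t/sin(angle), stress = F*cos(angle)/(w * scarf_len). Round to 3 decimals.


scarf_len = 6/sin(30 deg) = 12.0000
cos(30 deg) = 0.866025
stress = 14825*0.866025/(21*12.0000) = 50.948 MPa

50.948


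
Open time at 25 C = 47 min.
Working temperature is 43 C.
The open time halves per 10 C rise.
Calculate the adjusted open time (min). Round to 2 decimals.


factor = 2^((43 - 25) / 10) = 3.4822
ot = 47 / 3.4822 = 13.50 min

13.50


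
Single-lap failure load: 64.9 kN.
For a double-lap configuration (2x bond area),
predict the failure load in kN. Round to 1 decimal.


Failure load = 64.9 * 2 = 129.8 kN

129.8


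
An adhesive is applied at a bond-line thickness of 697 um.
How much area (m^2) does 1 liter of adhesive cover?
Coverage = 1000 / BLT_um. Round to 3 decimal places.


Coverage = 1000 / 697 = 1.435 m^2

1.435
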